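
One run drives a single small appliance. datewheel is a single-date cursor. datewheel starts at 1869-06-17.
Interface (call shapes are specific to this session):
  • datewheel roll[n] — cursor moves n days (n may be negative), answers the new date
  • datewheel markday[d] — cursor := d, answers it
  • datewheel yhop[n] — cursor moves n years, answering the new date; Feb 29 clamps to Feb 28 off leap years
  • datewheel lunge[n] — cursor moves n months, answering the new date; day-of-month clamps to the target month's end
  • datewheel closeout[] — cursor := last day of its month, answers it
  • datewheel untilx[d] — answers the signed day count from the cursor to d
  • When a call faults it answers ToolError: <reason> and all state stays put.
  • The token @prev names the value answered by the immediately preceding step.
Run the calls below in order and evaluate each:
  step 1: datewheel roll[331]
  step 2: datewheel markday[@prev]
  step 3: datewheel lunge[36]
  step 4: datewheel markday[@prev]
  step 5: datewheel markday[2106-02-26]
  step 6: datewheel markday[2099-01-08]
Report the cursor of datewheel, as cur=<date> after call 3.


# 1. datewheel roll(n=331) == 1870-05-14
# 2. datewheel markday(d=@prev) == 1870-05-14
# 3. datewheel lunge(n=36) == 1873-05-14
# 4. datewheel markday(d=@prev) == 1873-05-14
# 5. datewheel markday(d=2106-02-26) == 2106-02-26
# 6. datewheel markday(d=2099-01-08) == 2099-01-08

Answer: cur=1873-05-14


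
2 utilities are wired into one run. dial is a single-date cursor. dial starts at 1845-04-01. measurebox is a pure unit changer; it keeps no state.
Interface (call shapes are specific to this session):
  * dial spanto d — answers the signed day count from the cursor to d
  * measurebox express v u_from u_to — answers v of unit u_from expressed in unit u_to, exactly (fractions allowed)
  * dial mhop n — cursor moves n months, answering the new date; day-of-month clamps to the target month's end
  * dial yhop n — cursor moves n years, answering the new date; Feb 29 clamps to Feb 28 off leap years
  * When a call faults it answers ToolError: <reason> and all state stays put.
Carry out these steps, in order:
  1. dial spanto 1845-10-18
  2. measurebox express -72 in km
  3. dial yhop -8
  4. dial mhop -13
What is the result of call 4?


Step: dial spanto[d→1845-10-18]
Result: 200
Step: measurebox express[v→-72; u_from→in; u_to→km]
Result: -1143/625000
Step: dial yhop[n→-8]
Result: 1837-04-01
Step: dial mhop[n→-13]
Result: 1836-03-01

Answer: 1836-03-01


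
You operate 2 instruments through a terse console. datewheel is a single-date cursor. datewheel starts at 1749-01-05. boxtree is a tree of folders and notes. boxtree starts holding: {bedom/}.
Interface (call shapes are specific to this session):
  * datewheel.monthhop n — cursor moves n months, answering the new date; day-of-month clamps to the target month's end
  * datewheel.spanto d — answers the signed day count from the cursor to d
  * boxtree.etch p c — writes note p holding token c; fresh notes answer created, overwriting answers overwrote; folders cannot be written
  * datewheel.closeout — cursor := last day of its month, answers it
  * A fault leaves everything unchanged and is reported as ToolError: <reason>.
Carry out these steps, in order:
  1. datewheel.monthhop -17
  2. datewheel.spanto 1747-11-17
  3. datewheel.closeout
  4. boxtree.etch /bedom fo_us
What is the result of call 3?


Answer: 1747-08-31

Derivation:
==> monthhop(n: -17)
<== 1747-08-05
==> spanto(d: 1747-11-17)
<== 104
==> closeout()
<== 1747-08-31
==> etch(p: /bedom, c: fo_us)
<== ToolError: is a directory


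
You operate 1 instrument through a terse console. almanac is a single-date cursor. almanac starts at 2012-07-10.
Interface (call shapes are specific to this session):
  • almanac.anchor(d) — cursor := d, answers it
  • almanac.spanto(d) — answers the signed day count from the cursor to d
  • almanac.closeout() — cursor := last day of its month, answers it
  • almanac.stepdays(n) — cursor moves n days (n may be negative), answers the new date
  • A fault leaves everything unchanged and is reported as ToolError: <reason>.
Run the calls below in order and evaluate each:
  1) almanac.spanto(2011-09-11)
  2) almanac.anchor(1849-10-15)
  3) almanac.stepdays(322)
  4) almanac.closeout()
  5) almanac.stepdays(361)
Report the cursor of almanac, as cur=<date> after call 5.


$ almanac.spanto d='2011-09-11'
:: -303
$ almanac.anchor d='1849-10-15'
:: 1849-10-15
$ almanac.stepdays n='322'
:: 1850-09-02
$ almanac.closeout
:: 1850-09-30
$ almanac.stepdays n='361'
:: 1851-09-26

Answer: cur=1851-09-26


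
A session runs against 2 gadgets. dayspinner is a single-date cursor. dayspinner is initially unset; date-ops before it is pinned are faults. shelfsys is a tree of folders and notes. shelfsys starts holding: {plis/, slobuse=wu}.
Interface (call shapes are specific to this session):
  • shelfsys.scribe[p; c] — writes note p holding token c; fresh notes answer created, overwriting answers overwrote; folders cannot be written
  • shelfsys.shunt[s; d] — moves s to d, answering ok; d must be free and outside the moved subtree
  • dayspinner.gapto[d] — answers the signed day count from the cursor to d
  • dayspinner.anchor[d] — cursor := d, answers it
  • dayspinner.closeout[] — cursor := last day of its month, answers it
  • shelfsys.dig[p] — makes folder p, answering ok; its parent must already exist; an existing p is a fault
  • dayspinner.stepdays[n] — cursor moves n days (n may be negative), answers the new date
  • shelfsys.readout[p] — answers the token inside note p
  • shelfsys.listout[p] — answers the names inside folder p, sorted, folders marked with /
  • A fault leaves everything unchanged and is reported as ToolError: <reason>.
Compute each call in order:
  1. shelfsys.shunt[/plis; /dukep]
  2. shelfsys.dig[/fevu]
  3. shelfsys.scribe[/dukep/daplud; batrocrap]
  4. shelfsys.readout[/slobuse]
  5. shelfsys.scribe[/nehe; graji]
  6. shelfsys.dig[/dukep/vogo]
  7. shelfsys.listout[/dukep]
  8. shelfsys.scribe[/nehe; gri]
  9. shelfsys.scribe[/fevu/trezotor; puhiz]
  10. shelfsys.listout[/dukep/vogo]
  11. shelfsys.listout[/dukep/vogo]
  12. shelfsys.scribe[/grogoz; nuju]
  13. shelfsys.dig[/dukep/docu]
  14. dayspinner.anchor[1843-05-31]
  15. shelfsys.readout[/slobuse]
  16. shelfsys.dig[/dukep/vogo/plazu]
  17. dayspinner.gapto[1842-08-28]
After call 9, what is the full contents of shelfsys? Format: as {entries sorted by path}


~$ shelfsys.shunt s='/plis' d='/dukep'
  ok
~$ shelfsys.dig p='/fevu'
  ok
~$ shelfsys.scribe p='/dukep/daplud' c='batrocrap'
  created
~$ shelfsys.readout p='/slobuse'
  wu
~$ shelfsys.scribe p='/nehe' c='graji'
  created
~$ shelfsys.dig p='/dukep/vogo'
  ok
~$ shelfsys.listout p='/dukep'
  [daplud, vogo/]
~$ shelfsys.scribe p='/nehe' c='gri'
  overwrote
~$ shelfsys.scribe p='/fevu/trezotor' c='puhiz'
  created
~$ shelfsys.listout p='/dukep/vogo'
  []
~$ shelfsys.listout p='/dukep/vogo'
  []
~$ shelfsys.scribe p='/grogoz' c='nuju'
  created
~$ shelfsys.dig p='/dukep/docu'
  ok
~$ dayspinner.anchor d='1843-05-31'
  1843-05-31
~$ shelfsys.readout p='/slobuse'
  wu
~$ shelfsys.dig p='/dukep/vogo/plazu'
  ok
~$ dayspinner.gapto d='1842-08-28'
  -276

Answer: {dukep/, dukep/daplud=batrocrap, dukep/vogo/, fevu/, fevu/trezotor=puhiz, nehe=gri, slobuse=wu}


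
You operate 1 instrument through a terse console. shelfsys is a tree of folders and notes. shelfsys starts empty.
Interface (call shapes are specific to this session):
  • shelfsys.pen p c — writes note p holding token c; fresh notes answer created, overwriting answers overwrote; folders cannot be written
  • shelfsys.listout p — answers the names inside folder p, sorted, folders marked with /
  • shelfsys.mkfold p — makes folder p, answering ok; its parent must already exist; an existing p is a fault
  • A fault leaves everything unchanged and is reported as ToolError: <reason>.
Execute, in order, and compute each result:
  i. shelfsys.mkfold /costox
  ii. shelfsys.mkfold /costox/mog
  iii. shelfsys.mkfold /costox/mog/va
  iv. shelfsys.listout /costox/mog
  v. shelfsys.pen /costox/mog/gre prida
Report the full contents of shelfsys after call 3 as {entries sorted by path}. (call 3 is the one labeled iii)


-> shelfsys.mkfold(p→/costox)
<- ok
-> shelfsys.mkfold(p→/costox/mog)
<- ok
-> shelfsys.mkfold(p→/costox/mog/va)
<- ok
-> shelfsys.listout(p→/costox/mog)
<- [va/]
-> shelfsys.pen(p→/costox/mog/gre, c→prida)
<- created

Answer: {costox/, costox/mog/, costox/mog/va/}


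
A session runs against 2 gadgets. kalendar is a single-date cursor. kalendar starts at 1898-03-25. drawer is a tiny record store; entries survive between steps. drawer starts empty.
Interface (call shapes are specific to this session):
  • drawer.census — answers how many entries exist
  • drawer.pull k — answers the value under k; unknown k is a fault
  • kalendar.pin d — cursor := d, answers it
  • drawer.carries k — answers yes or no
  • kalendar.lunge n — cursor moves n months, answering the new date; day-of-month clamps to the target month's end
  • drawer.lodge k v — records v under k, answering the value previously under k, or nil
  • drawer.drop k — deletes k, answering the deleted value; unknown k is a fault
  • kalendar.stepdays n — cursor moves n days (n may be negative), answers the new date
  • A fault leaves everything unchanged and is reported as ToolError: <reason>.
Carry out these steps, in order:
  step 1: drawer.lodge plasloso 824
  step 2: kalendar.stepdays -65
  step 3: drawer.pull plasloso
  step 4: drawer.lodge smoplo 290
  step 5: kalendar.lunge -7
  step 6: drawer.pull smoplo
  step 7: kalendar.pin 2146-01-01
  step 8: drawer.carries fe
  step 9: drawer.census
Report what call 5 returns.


Answer: 1897-06-19

Derivation:
·→ lodge(plasloso, 824)
·← nil
·→ stepdays(-65)
·← 1898-01-19
·→ pull(plasloso)
·← 824
·→ lodge(smoplo, 290)
·← nil
·→ lunge(-7)
·← 1897-06-19
·→ pull(smoplo)
·← 290
·→ pin(2146-01-01)
·← 2146-01-01
·→ carries(fe)
·← no
·→ census()
·← 2


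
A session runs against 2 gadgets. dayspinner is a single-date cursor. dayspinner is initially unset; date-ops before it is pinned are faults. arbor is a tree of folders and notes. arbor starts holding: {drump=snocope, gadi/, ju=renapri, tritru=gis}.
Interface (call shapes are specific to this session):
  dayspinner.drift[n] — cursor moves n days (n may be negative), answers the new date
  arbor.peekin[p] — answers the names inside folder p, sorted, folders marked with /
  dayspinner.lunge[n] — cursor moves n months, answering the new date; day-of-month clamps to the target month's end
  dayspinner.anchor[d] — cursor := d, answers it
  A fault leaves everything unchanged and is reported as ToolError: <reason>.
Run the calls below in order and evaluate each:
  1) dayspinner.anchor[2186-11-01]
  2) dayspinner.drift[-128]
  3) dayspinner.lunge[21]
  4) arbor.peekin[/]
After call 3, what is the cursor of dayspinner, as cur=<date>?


$ dayspinner.anchor d: 2186-11-01
= 2186-11-01
$ dayspinner.drift n: -128
= 2186-06-26
$ dayspinner.lunge n: 21
= 2188-03-26
$ arbor.peekin p: /
= [drump, gadi/, ju, tritru]

Answer: cur=2188-03-26


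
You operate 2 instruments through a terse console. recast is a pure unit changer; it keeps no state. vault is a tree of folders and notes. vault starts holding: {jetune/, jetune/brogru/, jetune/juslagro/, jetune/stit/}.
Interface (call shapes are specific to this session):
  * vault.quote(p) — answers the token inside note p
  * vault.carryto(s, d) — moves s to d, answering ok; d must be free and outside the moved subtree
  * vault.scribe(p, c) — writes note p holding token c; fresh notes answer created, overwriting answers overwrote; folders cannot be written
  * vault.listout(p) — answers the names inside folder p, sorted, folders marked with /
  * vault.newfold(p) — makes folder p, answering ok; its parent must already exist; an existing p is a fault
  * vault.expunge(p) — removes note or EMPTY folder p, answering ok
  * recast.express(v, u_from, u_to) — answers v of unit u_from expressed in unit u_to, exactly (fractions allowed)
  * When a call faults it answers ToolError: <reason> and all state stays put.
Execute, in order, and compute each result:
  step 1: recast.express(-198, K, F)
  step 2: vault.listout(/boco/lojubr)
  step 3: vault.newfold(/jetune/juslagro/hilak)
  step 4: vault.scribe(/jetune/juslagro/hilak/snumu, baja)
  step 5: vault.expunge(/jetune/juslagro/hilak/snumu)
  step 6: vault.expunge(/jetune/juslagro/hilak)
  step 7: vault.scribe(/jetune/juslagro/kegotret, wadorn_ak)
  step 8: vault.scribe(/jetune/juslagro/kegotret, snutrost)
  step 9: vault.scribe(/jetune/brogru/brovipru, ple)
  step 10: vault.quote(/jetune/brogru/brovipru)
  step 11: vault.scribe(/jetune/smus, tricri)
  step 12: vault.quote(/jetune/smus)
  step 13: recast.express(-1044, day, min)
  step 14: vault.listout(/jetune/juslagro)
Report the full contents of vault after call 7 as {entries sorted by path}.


Answer: {jetune/, jetune/brogru/, jetune/juslagro/, jetune/juslagro/kegotret=wadorn_ak, jetune/stit/}

Derivation:
$ recast.express v→-198 u_from→K u_to→F
= -81607/100
$ vault.listout p→/boco/lojubr
= ToolError: not found
$ vault.newfold p→/jetune/juslagro/hilak
= ok
$ vault.scribe p→/jetune/juslagro/hilak/snumu c→baja
= created
$ vault.expunge p→/jetune/juslagro/hilak/snumu
= ok
$ vault.expunge p→/jetune/juslagro/hilak
= ok
$ vault.scribe p→/jetune/juslagro/kegotret c→wadorn_ak
= created
$ vault.scribe p→/jetune/juslagro/kegotret c→snutrost
= overwrote
$ vault.scribe p→/jetune/brogru/brovipru c→ple
= created
$ vault.quote p→/jetune/brogru/brovipru
= ple
$ vault.scribe p→/jetune/smus c→tricri
= created
$ vault.quote p→/jetune/smus
= tricri
$ recast.express v→-1044 u_from→day u_to→min
= -1503360
$ vault.listout p→/jetune/juslagro
= [kegotret]


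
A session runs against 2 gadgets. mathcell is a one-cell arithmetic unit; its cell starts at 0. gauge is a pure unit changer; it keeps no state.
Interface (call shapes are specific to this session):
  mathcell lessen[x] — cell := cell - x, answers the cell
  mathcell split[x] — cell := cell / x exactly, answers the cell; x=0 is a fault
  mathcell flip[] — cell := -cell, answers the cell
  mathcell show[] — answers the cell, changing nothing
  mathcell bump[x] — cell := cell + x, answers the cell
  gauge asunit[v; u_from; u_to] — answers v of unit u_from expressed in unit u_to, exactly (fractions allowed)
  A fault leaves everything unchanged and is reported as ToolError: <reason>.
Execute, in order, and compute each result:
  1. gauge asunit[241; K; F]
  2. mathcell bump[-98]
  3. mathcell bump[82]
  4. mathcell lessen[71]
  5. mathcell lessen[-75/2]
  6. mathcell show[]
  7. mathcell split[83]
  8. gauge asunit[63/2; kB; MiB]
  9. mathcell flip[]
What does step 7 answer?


$ gauge asunit 241 K F
:: -2587/100
$ mathcell bump -98
:: -98
$ mathcell bump 82
:: -16
$ mathcell lessen 71
:: -87
$ mathcell lessen -75/2
:: -99/2
$ mathcell show
:: -99/2
$ mathcell split 83
:: -99/166
$ gauge asunit 63/2 kB MiB
:: 7875/262144
$ mathcell flip
:: 99/166

Answer: -99/166


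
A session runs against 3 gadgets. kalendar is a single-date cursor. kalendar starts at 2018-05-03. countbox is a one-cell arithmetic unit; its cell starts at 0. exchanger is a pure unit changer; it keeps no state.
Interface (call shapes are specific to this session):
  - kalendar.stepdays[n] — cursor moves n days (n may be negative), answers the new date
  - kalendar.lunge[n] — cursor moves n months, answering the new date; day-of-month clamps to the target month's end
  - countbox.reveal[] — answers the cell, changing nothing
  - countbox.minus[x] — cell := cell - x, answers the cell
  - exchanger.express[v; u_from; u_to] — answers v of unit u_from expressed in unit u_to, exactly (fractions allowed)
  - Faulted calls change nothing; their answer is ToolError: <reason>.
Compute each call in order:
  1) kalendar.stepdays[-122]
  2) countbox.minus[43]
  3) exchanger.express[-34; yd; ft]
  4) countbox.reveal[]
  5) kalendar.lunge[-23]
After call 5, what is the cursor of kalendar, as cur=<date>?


Do: kalendar.stepdays[-122]
See: 2018-01-01
Do: countbox.minus[43]
See: -43
Do: exchanger.express[-34; yd; ft]
See: -102
Do: countbox.reveal[]
See: -43
Do: kalendar.lunge[-23]
See: 2016-02-01

Answer: cur=2016-02-01


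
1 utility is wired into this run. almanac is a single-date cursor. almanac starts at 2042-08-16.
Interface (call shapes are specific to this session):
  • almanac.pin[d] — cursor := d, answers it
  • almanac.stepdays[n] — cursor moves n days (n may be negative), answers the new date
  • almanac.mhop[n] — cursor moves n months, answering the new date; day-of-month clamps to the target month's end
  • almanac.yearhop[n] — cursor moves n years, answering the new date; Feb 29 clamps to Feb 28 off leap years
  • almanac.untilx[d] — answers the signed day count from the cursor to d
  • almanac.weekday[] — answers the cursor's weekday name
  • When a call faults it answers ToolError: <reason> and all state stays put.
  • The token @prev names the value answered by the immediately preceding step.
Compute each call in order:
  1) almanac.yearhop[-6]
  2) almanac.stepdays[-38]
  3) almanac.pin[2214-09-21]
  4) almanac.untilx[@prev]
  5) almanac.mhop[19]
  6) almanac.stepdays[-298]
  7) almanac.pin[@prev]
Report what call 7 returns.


Calling yearhop with n: -6, which returns 2036-08-16.
I call stepdays with n: -38: 2036-07-09.
Calling pin with d: 2214-09-21, — result: 2214-09-21.
Next I call untilx with d: @prev, yielding 0.
Using mhop with n: 19, — result: 2216-04-21.
Invoking stepdays with n: -298, and get 2215-06-28.
I use pin with d: @prev, and get 2215-06-28.

Answer: 2215-06-28


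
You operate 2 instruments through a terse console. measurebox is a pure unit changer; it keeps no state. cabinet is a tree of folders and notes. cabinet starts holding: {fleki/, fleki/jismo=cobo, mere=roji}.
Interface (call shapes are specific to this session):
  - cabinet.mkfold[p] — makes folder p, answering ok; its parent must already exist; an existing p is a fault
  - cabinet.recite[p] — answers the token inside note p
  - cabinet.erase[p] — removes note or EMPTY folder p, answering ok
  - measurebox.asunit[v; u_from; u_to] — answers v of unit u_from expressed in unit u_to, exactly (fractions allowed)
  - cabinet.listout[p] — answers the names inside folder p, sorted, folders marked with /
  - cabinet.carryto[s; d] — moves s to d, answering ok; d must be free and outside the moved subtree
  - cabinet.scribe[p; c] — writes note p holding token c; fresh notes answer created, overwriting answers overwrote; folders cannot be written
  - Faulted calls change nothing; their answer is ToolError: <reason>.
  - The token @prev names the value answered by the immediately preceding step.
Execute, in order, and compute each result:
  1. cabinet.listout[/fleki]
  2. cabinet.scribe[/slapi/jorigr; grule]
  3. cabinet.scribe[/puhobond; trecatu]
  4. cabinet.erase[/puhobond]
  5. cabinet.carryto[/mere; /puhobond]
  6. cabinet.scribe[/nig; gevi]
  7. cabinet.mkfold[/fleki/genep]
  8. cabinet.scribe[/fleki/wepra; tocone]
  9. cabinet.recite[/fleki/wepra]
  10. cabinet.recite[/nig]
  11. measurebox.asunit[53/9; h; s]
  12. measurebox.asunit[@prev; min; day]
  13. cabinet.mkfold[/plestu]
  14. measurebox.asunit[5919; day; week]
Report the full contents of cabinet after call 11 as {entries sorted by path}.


-- 1. cabinet.listout(p: /fleki) : [jismo]
-- 2. cabinet.scribe(p: /slapi/jorigr, c: grule) : ToolError: no parent
-- 3. cabinet.scribe(p: /puhobond, c: trecatu) : created
-- 4. cabinet.erase(p: /puhobond) : ok
-- 5. cabinet.carryto(s: /mere, d: /puhobond) : ok
-- 6. cabinet.scribe(p: /nig, c: gevi) : created
-- 7. cabinet.mkfold(p: /fleki/genep) : ok
-- 8. cabinet.scribe(p: /fleki/wepra, c: tocone) : created
-- 9. cabinet.recite(p: /fleki/wepra) : tocone
-- 10. cabinet.recite(p: /nig) : gevi
-- 11. measurebox.asunit(v: 53/9, u_from: h, u_to: s) : 21200
-- 12. measurebox.asunit(v: @prev, u_from: min, u_to: day) : 265/18
-- 13. cabinet.mkfold(p: /plestu) : ok
-- 14. measurebox.asunit(v: 5919, u_from: day, u_to: week) : 5919/7

Answer: {fleki/, fleki/genep/, fleki/jismo=cobo, fleki/wepra=tocone, nig=gevi, puhobond=roji}


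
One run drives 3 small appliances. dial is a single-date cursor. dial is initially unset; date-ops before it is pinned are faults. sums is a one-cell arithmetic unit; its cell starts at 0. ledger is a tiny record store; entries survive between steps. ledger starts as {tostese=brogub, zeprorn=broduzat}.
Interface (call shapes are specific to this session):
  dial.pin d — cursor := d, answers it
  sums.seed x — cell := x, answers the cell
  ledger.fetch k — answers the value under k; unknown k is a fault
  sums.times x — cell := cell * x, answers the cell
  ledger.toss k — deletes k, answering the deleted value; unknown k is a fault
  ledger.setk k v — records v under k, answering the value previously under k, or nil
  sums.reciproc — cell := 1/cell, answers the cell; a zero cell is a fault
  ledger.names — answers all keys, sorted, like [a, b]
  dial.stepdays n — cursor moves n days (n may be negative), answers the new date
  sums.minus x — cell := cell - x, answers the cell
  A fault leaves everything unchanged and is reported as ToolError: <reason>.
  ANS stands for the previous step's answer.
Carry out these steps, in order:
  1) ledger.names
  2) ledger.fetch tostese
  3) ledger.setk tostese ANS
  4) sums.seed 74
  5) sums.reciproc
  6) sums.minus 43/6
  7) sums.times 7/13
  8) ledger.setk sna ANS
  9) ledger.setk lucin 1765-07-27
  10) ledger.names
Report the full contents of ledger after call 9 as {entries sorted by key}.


Answer: {lucin=1765-07-27, sna=-5558/1443, tostese=brogub, zeprorn=broduzat}

Derivation:
I call names, giving [tostese, zeprorn].
I use fetch on k→tostese, giving brogub.
Calling setk on k→tostese, v→ANS, and see brogub.
I use seed on x→74, which returns 74.
Invoking reciproc, giving 1/74.
Now I run minus on x→43/6, and see -794/111.
Using times on x→7/13, yielding -5558/1443.
Then setk on k→sna, v→ANS, giving nil.
I try setk on k→lucin, v→1765-07-27, yielding nil.
Calling names(), yielding [lucin, sna, tostese, zeprorn].


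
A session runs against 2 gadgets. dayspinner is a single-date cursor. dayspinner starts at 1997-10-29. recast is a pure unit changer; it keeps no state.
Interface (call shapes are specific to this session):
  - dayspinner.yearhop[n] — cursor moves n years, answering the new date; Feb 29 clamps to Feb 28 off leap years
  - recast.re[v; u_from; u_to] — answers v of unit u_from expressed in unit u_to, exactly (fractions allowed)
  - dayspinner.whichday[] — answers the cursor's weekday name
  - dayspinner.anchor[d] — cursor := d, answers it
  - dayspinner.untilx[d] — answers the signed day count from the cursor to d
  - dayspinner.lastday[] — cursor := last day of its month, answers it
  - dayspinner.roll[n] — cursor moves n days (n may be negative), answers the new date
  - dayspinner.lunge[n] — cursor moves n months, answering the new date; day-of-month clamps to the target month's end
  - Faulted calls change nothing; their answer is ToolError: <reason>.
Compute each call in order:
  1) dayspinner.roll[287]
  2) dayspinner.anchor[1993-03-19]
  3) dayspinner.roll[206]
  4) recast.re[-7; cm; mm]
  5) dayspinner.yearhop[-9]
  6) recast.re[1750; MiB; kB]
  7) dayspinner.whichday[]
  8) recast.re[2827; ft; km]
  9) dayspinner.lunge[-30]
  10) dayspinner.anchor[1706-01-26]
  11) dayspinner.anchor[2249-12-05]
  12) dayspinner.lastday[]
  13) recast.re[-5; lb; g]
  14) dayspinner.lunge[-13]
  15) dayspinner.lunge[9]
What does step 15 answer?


Answer: 2249-08-30

Derivation:
I use dayspinner.roll(n: 287), and get 1998-08-12.
I run dayspinner.anchor(d: 1993-03-19), yielding 1993-03-19.
I call dayspinner.roll(n: 206), → 1993-10-11.
I try recast.re(v: -7, u_from: cm, u_to: mm), and observe -70.
Next I call dayspinner.yearhop(n: -9): 1984-10-11.
Next I call recast.re(v: 1750, u_from: MiB, u_to: kB), — result: 1835008.
Using dayspinner.whichday, → Thursday.
Now I run recast.re(v: 2827, u_from: ft, u_to: km), and see 1077087/1250000.
Invoking dayspinner.lunge(n: -30), which returns 1982-04-11.
Next I call dayspinner.anchor(d: 1706-01-26): 1706-01-26.
Invoking dayspinner.anchor(d: 2249-12-05), giving 2249-12-05.
Using dayspinner.lastday, and observe 2249-12-31.
Using recast.re(v: -5, u_from: lb, u_to: g), giving -45359237/20000.
I run dayspinner.lunge(n: -13): 2248-11-30.
I call dayspinner.lunge(n: 9), yielding 2249-08-30.


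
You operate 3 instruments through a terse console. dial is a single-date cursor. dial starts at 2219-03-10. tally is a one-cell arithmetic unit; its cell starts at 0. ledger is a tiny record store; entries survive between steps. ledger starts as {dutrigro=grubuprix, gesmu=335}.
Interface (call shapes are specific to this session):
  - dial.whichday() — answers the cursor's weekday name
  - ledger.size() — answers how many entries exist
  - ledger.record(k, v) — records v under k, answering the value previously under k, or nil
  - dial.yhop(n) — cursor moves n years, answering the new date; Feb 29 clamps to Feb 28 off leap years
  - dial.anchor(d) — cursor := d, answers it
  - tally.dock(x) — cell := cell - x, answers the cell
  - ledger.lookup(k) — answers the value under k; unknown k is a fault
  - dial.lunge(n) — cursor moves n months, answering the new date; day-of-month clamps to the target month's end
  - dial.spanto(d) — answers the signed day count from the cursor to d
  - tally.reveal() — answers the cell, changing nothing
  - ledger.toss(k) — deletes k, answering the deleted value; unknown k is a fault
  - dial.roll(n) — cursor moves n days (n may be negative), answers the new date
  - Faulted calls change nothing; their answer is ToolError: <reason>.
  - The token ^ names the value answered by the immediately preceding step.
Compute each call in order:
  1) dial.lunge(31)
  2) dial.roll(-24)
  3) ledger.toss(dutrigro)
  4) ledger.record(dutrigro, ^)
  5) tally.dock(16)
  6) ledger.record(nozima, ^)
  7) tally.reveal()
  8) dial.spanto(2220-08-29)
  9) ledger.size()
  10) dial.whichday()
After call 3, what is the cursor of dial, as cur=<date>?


Answer: cur=2221-09-16

Derivation:
Now I run lunge on 31, and get 2221-10-10.
Using roll on -24, yielding 2221-09-16.
Calling toss on dutrigro, and get grubuprix.
Next I call record on dutrigro, ^, → nil.
I call dock on 16, giving -16.
Then record on nozima, ^, and get nil.
Calling reveal(), — result: -16.
Now I run spanto on 2220-08-29, which returns -383.
Invoking size(), which returns 3.
Now I run whichday(), and see Sunday.


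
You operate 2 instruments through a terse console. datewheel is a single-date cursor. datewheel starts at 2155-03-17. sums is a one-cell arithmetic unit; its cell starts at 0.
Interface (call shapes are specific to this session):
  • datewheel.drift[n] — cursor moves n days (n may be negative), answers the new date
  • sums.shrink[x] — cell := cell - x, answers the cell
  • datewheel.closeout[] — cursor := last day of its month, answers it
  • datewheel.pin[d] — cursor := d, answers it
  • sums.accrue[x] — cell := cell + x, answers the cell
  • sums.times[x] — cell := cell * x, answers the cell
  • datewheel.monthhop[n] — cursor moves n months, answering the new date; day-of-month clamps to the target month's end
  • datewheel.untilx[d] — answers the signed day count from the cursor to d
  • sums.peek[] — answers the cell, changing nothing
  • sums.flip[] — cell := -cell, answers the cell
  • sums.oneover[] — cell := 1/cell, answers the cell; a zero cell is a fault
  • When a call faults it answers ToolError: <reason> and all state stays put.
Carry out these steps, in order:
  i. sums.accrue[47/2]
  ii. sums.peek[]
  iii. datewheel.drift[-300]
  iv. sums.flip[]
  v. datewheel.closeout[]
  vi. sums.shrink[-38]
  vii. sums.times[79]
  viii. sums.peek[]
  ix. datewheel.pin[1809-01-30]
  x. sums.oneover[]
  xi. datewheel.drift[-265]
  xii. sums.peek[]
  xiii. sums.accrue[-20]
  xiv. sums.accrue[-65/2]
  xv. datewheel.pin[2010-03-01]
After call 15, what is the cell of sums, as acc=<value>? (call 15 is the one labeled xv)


Do: sums.accrue[x→47/2]
See: 47/2
Do: sums.peek[]
See: 47/2
Do: datewheel.drift[n→-300]
See: 2154-05-21
Do: sums.flip[]
See: -47/2
Do: datewheel.closeout[]
See: 2154-05-31
Do: sums.shrink[x→-38]
See: 29/2
Do: sums.times[x→79]
See: 2291/2
Do: sums.peek[]
See: 2291/2
Do: datewheel.pin[d→1809-01-30]
See: 1809-01-30
Do: sums.oneover[]
See: 2/2291
Do: datewheel.drift[n→-265]
See: 1808-05-10
Do: sums.peek[]
See: 2/2291
Do: sums.accrue[x→-20]
See: -45818/2291
Do: sums.accrue[x→-65/2]
See: -240551/4582
Do: datewheel.pin[d→2010-03-01]
See: 2010-03-01

Answer: acc=-240551/4582


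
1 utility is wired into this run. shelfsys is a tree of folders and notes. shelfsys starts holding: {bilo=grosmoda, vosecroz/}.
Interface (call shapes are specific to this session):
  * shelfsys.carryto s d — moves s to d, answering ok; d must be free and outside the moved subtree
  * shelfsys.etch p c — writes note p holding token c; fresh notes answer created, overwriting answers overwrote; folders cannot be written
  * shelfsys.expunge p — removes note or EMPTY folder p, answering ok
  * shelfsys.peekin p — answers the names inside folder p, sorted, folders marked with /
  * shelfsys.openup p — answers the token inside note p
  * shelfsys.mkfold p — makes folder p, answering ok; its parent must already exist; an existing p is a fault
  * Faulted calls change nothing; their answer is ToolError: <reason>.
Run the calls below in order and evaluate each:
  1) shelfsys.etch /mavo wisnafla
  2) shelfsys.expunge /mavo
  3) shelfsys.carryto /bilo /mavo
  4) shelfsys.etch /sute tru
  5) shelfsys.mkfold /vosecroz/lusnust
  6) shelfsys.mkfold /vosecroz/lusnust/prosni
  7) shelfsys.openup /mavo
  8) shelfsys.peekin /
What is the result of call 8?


>>> shelfsys.etch /mavo wisnafla
= created
>>> shelfsys.expunge /mavo
= ok
>>> shelfsys.carryto /bilo /mavo
= ok
>>> shelfsys.etch /sute tru
= created
>>> shelfsys.mkfold /vosecroz/lusnust
= ok
>>> shelfsys.mkfold /vosecroz/lusnust/prosni
= ok
>>> shelfsys.openup /mavo
= grosmoda
>>> shelfsys.peekin /
= [mavo, sute, vosecroz/]

Answer: [mavo, sute, vosecroz/]


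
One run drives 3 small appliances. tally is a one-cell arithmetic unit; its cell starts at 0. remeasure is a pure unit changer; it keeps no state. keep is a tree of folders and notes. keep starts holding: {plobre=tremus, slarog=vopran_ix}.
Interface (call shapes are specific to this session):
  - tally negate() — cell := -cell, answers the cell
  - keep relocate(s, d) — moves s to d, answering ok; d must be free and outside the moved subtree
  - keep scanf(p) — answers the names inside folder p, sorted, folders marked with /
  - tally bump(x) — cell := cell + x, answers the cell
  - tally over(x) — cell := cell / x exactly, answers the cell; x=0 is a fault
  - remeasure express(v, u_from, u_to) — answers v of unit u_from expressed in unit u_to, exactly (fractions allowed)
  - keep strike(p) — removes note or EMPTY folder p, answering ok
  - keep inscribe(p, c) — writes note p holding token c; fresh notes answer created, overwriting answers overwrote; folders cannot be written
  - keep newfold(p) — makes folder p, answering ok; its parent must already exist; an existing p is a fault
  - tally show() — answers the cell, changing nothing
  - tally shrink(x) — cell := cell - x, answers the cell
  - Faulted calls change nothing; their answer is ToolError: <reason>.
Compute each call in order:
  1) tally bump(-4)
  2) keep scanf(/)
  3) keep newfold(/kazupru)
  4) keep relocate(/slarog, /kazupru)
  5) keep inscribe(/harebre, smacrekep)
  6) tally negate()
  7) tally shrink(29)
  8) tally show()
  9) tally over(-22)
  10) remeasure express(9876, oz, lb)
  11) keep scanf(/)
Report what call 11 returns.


Answer: [harebre, kazupru/, plobre, slarog]

Derivation:
→ tally bump(x→-4)
← -4
→ keep scanf(p→/)
← [plobre, slarog]
→ keep newfold(p→/kazupru)
← ok
→ keep relocate(s→/slarog, d→/kazupru)
← ToolError: exists
→ keep inscribe(p→/harebre, c→smacrekep)
← created
→ tally negate()
← 4
→ tally shrink(x→29)
← -25
→ tally show()
← -25
→ tally over(x→-22)
← 25/22
→ remeasure express(v→9876, u_from→oz, u_to→lb)
← 2469/4
→ keep scanf(p→/)
← [harebre, kazupru/, plobre, slarog]


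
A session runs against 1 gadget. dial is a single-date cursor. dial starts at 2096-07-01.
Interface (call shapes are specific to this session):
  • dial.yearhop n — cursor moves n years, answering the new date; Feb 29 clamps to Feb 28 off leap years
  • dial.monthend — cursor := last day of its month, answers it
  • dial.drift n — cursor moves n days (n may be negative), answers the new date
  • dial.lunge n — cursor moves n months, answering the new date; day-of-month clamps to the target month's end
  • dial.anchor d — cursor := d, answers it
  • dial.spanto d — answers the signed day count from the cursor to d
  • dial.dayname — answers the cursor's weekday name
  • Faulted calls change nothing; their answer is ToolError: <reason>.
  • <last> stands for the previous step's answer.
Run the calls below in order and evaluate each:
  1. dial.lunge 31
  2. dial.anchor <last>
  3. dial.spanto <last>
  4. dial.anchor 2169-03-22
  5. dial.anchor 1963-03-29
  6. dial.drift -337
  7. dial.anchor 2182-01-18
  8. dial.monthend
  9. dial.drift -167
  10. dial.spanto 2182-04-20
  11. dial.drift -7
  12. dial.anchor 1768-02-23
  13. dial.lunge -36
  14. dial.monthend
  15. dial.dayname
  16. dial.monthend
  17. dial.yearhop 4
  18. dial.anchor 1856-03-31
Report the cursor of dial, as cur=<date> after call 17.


Do: dial.lunge[n: 31]
See: 2099-02-01
Do: dial.anchor[d: <last>]
See: 2099-02-01
Do: dial.spanto[d: <last>]
See: 0
Do: dial.anchor[d: 2169-03-22]
See: 2169-03-22
Do: dial.anchor[d: 1963-03-29]
See: 1963-03-29
Do: dial.drift[n: -337]
See: 1962-04-26
Do: dial.anchor[d: 2182-01-18]
See: 2182-01-18
Do: dial.monthend[]
See: 2182-01-31
Do: dial.drift[n: -167]
See: 2181-08-17
Do: dial.spanto[d: 2182-04-20]
See: 246
Do: dial.drift[n: -7]
See: 2181-08-10
Do: dial.anchor[d: 1768-02-23]
See: 1768-02-23
Do: dial.lunge[n: -36]
See: 1765-02-23
Do: dial.monthend[]
See: 1765-02-28
Do: dial.dayname[]
See: Thursday
Do: dial.monthend[]
See: 1765-02-28
Do: dial.yearhop[n: 4]
See: 1769-02-28
Do: dial.anchor[d: 1856-03-31]
See: 1856-03-31

Answer: cur=1769-02-28


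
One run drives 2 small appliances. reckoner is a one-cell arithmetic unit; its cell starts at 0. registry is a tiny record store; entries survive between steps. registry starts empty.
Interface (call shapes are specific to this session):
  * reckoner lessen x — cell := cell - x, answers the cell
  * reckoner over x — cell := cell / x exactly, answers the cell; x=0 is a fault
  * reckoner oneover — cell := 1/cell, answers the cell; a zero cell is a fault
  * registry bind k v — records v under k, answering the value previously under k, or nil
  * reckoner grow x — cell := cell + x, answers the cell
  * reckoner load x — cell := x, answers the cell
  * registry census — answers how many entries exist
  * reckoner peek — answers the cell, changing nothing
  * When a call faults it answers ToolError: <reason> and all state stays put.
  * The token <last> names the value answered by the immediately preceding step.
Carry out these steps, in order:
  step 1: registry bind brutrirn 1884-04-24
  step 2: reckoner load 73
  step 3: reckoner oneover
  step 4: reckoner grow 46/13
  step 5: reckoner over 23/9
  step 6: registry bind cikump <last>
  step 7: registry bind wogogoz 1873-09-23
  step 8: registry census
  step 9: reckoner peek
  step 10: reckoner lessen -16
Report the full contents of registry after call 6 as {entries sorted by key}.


Answer: {brutrirn=1884-04-24, cikump=30339/21827}

Derivation:
;; 1. registry bind(brutrirn, 1884-04-24) => nil
;; 2. reckoner load(73) => 73
;; 3. reckoner oneover() => 1/73
;; 4. reckoner grow(46/13) => 3371/949
;; 5. reckoner over(23/9) => 30339/21827
;; 6. registry bind(cikump, <last>) => nil
;; 7. registry bind(wogogoz, 1873-09-23) => nil
;; 8. registry census() => 3
;; 9. reckoner peek() => 30339/21827
;; 10. reckoner lessen(-16) => 379571/21827


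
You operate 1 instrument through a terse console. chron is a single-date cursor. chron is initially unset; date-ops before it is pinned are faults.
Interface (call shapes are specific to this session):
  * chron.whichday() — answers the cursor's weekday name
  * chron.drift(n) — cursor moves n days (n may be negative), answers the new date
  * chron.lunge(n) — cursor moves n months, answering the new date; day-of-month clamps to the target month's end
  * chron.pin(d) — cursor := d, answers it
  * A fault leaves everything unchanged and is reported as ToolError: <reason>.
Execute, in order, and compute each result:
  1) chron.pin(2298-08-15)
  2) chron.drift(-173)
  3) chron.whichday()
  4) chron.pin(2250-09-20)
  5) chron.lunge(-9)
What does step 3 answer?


Answer: Wednesday

Derivation:
==> pin(d='2298-08-15')
<== 2298-08-15
==> drift(n='-173')
<== 2298-02-23
==> whichday()
<== Wednesday
==> pin(d='2250-09-20')
<== 2250-09-20
==> lunge(n='-9')
<== 2249-12-20


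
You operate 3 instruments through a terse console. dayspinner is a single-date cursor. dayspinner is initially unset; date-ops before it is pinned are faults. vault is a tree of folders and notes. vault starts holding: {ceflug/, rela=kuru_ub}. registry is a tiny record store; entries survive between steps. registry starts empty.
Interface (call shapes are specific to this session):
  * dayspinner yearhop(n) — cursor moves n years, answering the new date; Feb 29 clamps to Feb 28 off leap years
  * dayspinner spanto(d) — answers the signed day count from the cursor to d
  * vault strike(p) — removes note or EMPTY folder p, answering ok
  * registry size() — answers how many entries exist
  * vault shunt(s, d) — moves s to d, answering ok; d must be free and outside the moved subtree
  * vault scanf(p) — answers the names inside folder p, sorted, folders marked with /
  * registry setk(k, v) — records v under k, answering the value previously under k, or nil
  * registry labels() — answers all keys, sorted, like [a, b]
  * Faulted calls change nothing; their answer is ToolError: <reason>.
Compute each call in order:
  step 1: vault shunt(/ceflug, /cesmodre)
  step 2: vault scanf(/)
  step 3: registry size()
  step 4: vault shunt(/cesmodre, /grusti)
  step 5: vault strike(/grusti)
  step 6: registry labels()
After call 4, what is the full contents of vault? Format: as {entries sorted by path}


Answer: {grusti/, rela=kuru_ub}

Derivation:
-> vault shunt(s: /ceflug, d: /cesmodre)
<- ok
-> vault scanf(p: /)
<- [cesmodre/, rela]
-> registry size()
<- 0
-> vault shunt(s: /cesmodre, d: /grusti)
<- ok
-> vault strike(p: /grusti)
<- ok
-> registry labels()
<- []


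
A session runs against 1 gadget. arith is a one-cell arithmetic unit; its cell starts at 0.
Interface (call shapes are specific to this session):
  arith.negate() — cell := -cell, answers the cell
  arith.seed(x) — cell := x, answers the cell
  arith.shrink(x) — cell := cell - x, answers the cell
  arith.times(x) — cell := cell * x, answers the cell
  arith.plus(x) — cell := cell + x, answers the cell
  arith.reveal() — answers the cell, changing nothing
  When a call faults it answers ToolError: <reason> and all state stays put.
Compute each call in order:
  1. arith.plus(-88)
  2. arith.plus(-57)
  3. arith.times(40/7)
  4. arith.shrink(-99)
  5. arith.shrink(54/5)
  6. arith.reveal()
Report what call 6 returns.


→ arith.plus(x=-88)
← -88
→ arith.plus(x=-57)
← -145
→ arith.times(x=40/7)
← -5800/7
→ arith.shrink(x=-99)
← -5107/7
→ arith.shrink(x=54/5)
← -25913/35
→ arith.reveal()
← -25913/35

Answer: -25913/35
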